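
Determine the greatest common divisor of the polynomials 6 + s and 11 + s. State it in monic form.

Repeated division with remainder:
  s + 6 = (s + 11) + (−5)
  s + 11 = (−(1/5)s − 11/5)(−5) + (0)
The last nonzero remainder is the constant −5, so the polynomials are coprime and gcd = 1.

1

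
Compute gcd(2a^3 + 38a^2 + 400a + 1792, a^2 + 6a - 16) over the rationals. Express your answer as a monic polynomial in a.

a + 8

Euclidean algorithm in ℚ[a]:
  2a^3 + 38a^2 + 400a + 1792 = (2a + 26)(a^2 + 6a - 16) + (276a + 2208)
  a^2 + 6a - 16 = ((1/276)a - 1/138)(276a + 2208) + (0)
Last nonzero remainder: 276a + 2208. Dividing through by 276 gives the monic gcd a + 8.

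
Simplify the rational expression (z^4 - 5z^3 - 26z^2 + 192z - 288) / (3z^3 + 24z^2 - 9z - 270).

By polynomial division,
  z^4 - 5z^3 - 26z^2 + 192z - 288 = ((1/3)z - 13/3)(3z^3 + 24z^2 - 9z - 270) + (81z^2 + 243z - 1458)
  3z^3 + 24z^2 - 9z - 270 = ((1/27)z + 5/27)(81z^2 + 243z - 1458) + (0)
Last nonzero remainder: 81z^2 + 243z - 1458. Dividing through by 81 gives the monic gcd z^2 + 3z - 18.
Cancel z^2 + 3z - 18 from numerator and denominator to get the reduced form.

(z^2 - 8z + 16)/(3z + 15)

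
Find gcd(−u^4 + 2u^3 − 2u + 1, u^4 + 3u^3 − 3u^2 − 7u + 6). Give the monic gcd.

Apply the Euclidean algorithm:
  −u^4 + 2u^3 − 2u + 1 = (−1)(u^4 + 3u^3 − 3u^2 − 7u + 6) + (5u^3 − 3u^2 − 9u + 7)
  u^4 + 3u^3 − 3u^2 − 7u + 6 = ((1/5)u + 18/25)(5u^3 − 3u^2 − 9u + 7) + ((24/25)u^2 − (48/25)u + 24/25)
  5u^3 − 3u^2 − 9u + 7 = ((125/24)u + 175/24)((24/25)u^2 − (48/25)u + 24/25) + (0)
Last nonzero remainder: (24/25)u^2 − (48/25)u + 24/25. Dividing through by 24/25 gives the monic gcd u^2 − 2u + 1.

u^2 − 2u + 1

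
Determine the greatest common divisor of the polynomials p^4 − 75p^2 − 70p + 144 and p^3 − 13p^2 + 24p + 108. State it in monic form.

Apply the Euclidean algorithm:
  p^4 − 75p^2 − 70p + 144 = (p + 13)(p^3 − 13p^2 + 24p + 108) + (70p^2 − 490p − 1260)
  p^3 − 13p^2 + 24p + 108 = ((1/70)p − 3/35)(70p^2 − 490p − 1260) + (0)
Last nonzero remainder: 70p^2 − 490p − 1260. Dividing through by 70 gives the monic gcd p^2 − 7p − 18.

p^2 − 7p − 18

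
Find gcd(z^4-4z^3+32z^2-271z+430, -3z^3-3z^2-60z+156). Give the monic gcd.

z-2

By polynomial division,
  z^4-4z^3+32z^2-271z+430 = (-(1/3)z+5/3)(-3z^3-3z^2-60z+156) + (17z^2-119z+170)
  -3z^3-3z^2-60z+156 = (-(3/17)z-24/17)(17z^2-119z+170) + (-198z+396)
  17z^2-119z+170 = (-(17/198)z+85/198)(-198z+396) + (0)
Last nonzero remainder: -198z+396. Dividing through by -198 gives the monic gcd z-2.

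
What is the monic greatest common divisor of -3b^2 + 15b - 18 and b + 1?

1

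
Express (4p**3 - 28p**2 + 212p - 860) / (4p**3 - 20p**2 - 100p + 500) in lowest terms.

(p**2 - 2p + 43)/(p**2 - 25)

By polynomial division,
  4p**3 - 28p**2 + 212p - 860 = (4p**3 - 20p**2 - 100p + 500) + (-8p**2 + 312p - 1360)
  4p**3 - 20p**2 - 100p + 500 = (-(1/2)p - 17)(-8p**2 + 312p - 1360) + (4524p - 22620)
  -8p**2 + 312p - 1360 = (-(2/1131)p + 68/1131)(4524p - 22620) + (0)
Last nonzero remainder: 4524p - 22620. Dividing through by 4524 gives the monic gcd p - 5.
Cancel p - 5 from numerator and denominator to get the reduced form.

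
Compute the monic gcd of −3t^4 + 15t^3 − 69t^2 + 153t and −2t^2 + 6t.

Repeated division with remainder:
  −3t^4 + 15t^3 − 69t^2 + 153t = ((3/2)t^2 − 3t + 51/2)(−2t^2 + 6t) + (0)
Last nonzero remainder: −2t^2 + 6t. Dividing through by −2 gives the monic gcd t^2 − 3t.

t^2 − 3t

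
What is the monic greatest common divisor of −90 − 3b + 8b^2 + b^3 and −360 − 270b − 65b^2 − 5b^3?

By polynomial division,
  b^3 + 8b^2 − 3b − 90 = (−1/5)(−5b^3 − 65b^2 − 270b − 360) + (−5b^2 − 57b − 162)
  −5b^3 − 65b^2 − 270b − 360 = (b + 8/5)(−5b^2 − 57b − 162) + (−(84/5)b − 504/5)
  −5b^2 − 57b − 162 = ((25/84)b + 45/28)(−(84/5)b − 504/5) + (0)
Last nonzero remainder: −(84/5)b − 504/5. Dividing through by −84/5 gives the monic gcd b + 6.

6 + b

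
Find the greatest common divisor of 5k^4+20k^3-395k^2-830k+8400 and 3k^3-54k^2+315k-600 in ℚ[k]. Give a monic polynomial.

Repeated division with remainder:
  5k^4+20k^3-395k^2-830k+8400 = ((5/3)k+110/3)(3k^3-54k^2+315k-600) + (1060k^2-11380k+30400)
  3k^3-54k^2+315k-600 = ((3/1060)k-231/11236)(1060k^2-11380k+30400) + (-(14040/2809)k+70200/2809)
  1060k^2-11380k+30400 = (-(148877/702)k+426968/351)(-(14040/2809)k+70200/2809) + (0)
Last nonzero remainder: -(14040/2809)k+70200/2809. Dividing through by -14040/2809 gives the monic gcd k-5.

k-5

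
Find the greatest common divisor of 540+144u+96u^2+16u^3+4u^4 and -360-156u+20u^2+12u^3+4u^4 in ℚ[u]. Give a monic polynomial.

15+4u+u^2

Apply the Euclidean algorithm:
  4u^4+16u^3+96u^2+144u+540 = (4u^4+12u^3+20u^2-156u-360) + (4u^3+76u^2+300u+900)
  4u^4+12u^3+20u^2-156u-360 = (u-16)(4u^3+76u^2+300u+900) + (936u^2+3744u+14040)
  4u^3+76u^2+300u+900 = ((1/234)u+5/78)(936u^2+3744u+14040) + (0)
Last nonzero remainder: 936u^2+3744u+14040. Dividing through by 936 gives the monic gcd u^2+4u+15.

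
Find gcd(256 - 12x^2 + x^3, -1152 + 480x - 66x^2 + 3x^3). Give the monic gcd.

By polynomial division,
  x^3 - 12x^2 + 256 = (1/3)(3x^3 - 66x^2 + 480x - 1152) + (10x^2 - 160x + 640)
  3x^3 - 66x^2 + 480x - 1152 = ((3/10)x - 9/5)(10x^2 - 160x + 640) + (0)
Last nonzero remainder: 10x^2 - 160x + 640. Dividing through by 10 gives the monic gcd x^2 - 16x + 64.

64 - 16x + x^2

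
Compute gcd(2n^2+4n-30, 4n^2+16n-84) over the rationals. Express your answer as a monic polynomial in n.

n-3

Euclidean algorithm in ℚ[n]:
  2n^2+4n-30 = (1/2)(4n^2+16n-84) + (-4n+12)
  4n^2+16n-84 = (-n-7)(-4n+12) + (0)
Last nonzero remainder: -4n+12. Dividing through by -4 gives the monic gcd n-3.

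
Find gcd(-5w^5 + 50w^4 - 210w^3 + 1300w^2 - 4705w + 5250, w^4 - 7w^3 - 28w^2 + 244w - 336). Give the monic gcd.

w^2 - 9w + 14

Apply the Euclidean algorithm:
  -5w^5 + 50w^4 - 210w^3 + 1300w^2 - 4705w + 5250 = (-5w + 15)(w^4 - 7w^3 - 28w^2 + 244w - 336) + (-245w^3 + 2940w^2 - 10045w + 10290)
  w^4 - 7w^3 - 28w^2 + 244w - 336 = (-(1/245)w - 1/49)(-245w^3 + 2940w^2 - 10045w + 10290) + (-9w^2 + 81w - 126)
  -245w^3 + 2940w^2 - 10045w + 10290 = ((245/9)w - 245/3)(-9w^2 + 81w - 126) + (0)
Last nonzero remainder: -9w^2 + 81w - 126. Dividing through by -9 gives the monic gcd w^2 - 9w + 14.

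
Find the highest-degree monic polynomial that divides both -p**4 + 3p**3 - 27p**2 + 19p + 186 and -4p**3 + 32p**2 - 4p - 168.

p**2 - p - 6

Repeated division with remainder:
  -p**4 + 3p**3 - 27p**2 + 19p + 186 = ((1/4)p + 5/4)(-4p**3 + 32p**2 - 4p - 168) + (-66p**2 + 66p + 396)
  -4p**3 + 32p**2 - 4p - 168 = ((2/33)p - 14/33)(-66p**2 + 66p + 396) + (0)
Last nonzero remainder: -66p**2 + 66p + 396. Dividing through by -66 gives the monic gcd p**2 - p - 6.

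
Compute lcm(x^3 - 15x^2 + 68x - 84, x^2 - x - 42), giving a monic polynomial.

x^4 - 9x^3 - 22x^2 + 324x - 504

Euclidean algorithm in ℚ[x]:
  x^3 - 15x^2 + 68x - 84 = (x - 14)(x^2 - x - 42) + (96x - 672)
  x^2 - x - 42 = ((1/96)x + 1/16)(96x - 672) + (0)
Last nonzero remainder: 96x - 672. Dividing through by 96 gives the monic gcd x - 7.
Then lcm(f, g) = f·g / gcd(f, g); expanding and making the result monic gives the answer.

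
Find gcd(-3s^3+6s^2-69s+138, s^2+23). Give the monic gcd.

Euclidean algorithm in ℚ[s]:
  -3s^3+6s^2-69s+138 = (-3s+6)(s^2+23) + (0)
The last nonzero remainder s^2+23 is already monic.

s^2+23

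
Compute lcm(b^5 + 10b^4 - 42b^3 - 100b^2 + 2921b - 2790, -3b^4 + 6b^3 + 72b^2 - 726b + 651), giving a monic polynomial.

b^6 + 17b^5 + 28b^4 - 394b^3 + 2221b^2 + 17657b - 19530

Euclidean algorithm in ℚ[b]:
  b^5 + 10b^4 - 42b^3 - 100b^2 + 2921b - 2790 = (-(1/3)b - 4)(-3b^4 + 6b^3 + 72b^2 - 726b + 651) + (6b^3 - 54b^2 + 234b - 186)
  -3b^4 + 6b^3 + 72b^2 - 726b + 651 = (-(1/2)b - 7/2)(6b^3 - 54b^2 + 234b - 186) + (0)
Last nonzero remainder: 6b^3 - 54b^2 + 234b - 186. Dividing through by 6 gives the monic gcd b^3 - 9b^2 + 39b - 31.
Then lcm(f, g) = f·g / gcd(f, g); expanding and making the result monic gives the answer.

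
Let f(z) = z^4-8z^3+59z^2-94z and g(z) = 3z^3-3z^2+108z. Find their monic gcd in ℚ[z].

z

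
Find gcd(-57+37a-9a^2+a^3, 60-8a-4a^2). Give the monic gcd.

-3+a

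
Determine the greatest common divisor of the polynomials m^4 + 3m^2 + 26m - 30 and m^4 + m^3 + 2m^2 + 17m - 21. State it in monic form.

Repeated division with remainder:
  m^4 + 3m^2 + 26m - 30 = (m^4 + m^3 + 2m^2 + 17m - 21) + (-m^3 + m^2 + 9m - 9)
  m^4 + m^3 + 2m^2 + 17m - 21 = (-m - 2)(-m^3 + m^2 + 9m - 9) + (13m^2 + 26m - 39)
  -m^3 + m^2 + 9m - 9 = (-(1/13)m + 3/13)(13m^2 + 26m - 39) + (0)
Last nonzero remainder: 13m^2 + 26m - 39. Dividing through by 13 gives the monic gcd m^2 + 2m - 3.

m^2 + 2m - 3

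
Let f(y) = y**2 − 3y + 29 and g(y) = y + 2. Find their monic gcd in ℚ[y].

1

Apply the Euclidean algorithm:
  y**2 − 3y + 29 = (y − 5)(y + 2) + (39)
  y + 2 = ((1/39)y + 2/39)(39) + (0)
The last nonzero remainder is the constant 39, so the polynomials are coprime and gcd = 1.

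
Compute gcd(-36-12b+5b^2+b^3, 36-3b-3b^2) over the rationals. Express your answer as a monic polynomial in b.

-3+b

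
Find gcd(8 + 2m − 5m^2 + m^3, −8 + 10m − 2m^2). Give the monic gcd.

Euclidean algorithm in ℚ[m]:
  m^3 − 5m^2 + 2m + 8 = (−(1/2)m)(−2m^2 + 10m − 8) + (−2m + 8)
  −2m^2 + 10m − 8 = (m − 1)(−2m + 8) + (0)
Last nonzero remainder: −2m + 8. Dividing through by −2 gives the monic gcd m − 4.

−4 + m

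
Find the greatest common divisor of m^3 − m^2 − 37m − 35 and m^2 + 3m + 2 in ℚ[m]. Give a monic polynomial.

By polynomial division,
  m^3 − m^2 − 37m − 35 = (m − 4)(m^2 + 3m + 2) + (−27m − 27)
  m^2 + 3m + 2 = (−(1/27)m − 2/27)(−27m − 27) + (0)
Last nonzero remainder: −27m − 27. Dividing through by −27 gives the monic gcd m + 1.

m + 1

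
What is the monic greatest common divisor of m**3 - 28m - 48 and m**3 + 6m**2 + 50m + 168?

Euclidean algorithm in ℚ[m]:
  m**3 - 28m - 48 = (m**3 + 6m**2 + 50m + 168) + (-6m**2 - 78m - 216)
  m**3 + 6m**2 + 50m + 168 = (-(1/6)m + 7/6)(-6m**2 - 78m - 216) + (105m + 420)
  -6m**2 - 78m - 216 = (-(2/35)m - 18/35)(105m + 420) + (0)
Last nonzero remainder: 105m + 420. Dividing through by 105 gives the monic gcd m + 4.

m + 4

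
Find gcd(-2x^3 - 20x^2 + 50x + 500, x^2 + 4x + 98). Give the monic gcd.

Repeated division with remainder:
  -2x^3 - 20x^2 + 50x + 500 = (-2x - 12)(x^2 + 4x + 98) + (294x + 1676)
  x^2 + 4x + 98 = ((1/294)x - 125/21609)(294x + 1676) + (2327182/21609)
  294x + 1676 = ((3176523/1163591)x + 18108342/1163591)(2327182/21609) + (0)
The last nonzero remainder is the constant 2327182/21609, so the polynomials are coprime and gcd = 1.

1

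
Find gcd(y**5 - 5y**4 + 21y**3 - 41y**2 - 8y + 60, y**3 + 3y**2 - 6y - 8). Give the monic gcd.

Repeated division with remainder:
  y**5 - 5y**4 + 21y**3 - 41y**2 - 8y + 60 = (y**2 - 8y + 51)(y**3 + 3y**2 - 6y - 8) + (-234y**2 + 234y + 468)
  y**3 + 3y**2 - 6y - 8 = (-(1/234)y - 2/117)(-234y**2 + 234y + 468) + (0)
Last nonzero remainder: -234y**2 + 234y + 468. Dividing through by -234 gives the monic gcd y**2 - y - 2.

y**2 - y - 2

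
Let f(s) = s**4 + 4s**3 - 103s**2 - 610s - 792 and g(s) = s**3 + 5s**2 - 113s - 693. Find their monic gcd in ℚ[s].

s**2 - 2s - 99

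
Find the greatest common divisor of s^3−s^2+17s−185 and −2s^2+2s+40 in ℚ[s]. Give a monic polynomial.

By polynomial division,
  s^3−s^2+17s−185 = (−(1/2)s)(−2s^2+2s+40) + (37s−185)
  −2s^2+2s+40 = (−(2/37)s−8/37)(37s−185) + (0)
Last nonzero remainder: 37s−185. Dividing through by 37 gives the monic gcd s−5.

s−5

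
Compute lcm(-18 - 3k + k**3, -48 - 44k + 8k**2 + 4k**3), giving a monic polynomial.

-72 - 102k - 33k**2 + k**3 + 5k**4 + k**5

Apply the Euclidean algorithm:
  k**3 - 3k - 18 = (1/4)(4k**3 + 8k**2 - 44k - 48) + (-2k**2 + 8k - 6)
  4k**3 + 8k**2 - 44k - 48 = (-2k - 12)(-2k**2 + 8k - 6) + (40k - 120)
  -2k**2 + 8k - 6 = (-(1/20)k + 1/20)(40k - 120) + (0)
Last nonzero remainder: 40k - 120. Dividing through by 40 gives the monic gcd k - 3.
Then lcm(f, g) = f·g / gcd(f, g); expanding and making the result monic gives the answer.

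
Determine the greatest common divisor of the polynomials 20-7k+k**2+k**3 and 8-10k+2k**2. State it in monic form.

By polynomial division,
  k**3+k**2-7k+20 = ((1/2)k+3)(2k**2-10k+8) + (19k-4)
  2k**2-10k+8 = ((2/19)k-182/361)(19k-4) + (2160/361)
  19k-4 = ((6859/2160)k-361/540)(2160/361) + (0)
The last nonzero remainder is the constant 2160/361, so the polynomials are coprime and gcd = 1.

1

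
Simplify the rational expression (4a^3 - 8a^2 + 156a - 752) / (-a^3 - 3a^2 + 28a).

(-4a^2 - 8a - 188)/(a^2 + 7a)

By polynomial division,
  4a^3 - 8a^2 + 156a - 752 = (-4)(-a^3 - 3a^2 + 28a) + (-20a^2 + 268a - 752)
  -a^3 - 3a^2 + 28a = ((1/20)a + 41/50)(-20a^2 + 268a - 752) + (-(3854/25)a + 15416/25)
  -20a^2 + 268a - 752 = ((250/1927)a - 50/41)(-(3854/25)a + 15416/25) + (0)
Last nonzero remainder: -(3854/25)a + 15416/25. Dividing through by -3854/25 gives the monic gcd a - 4.
Cancel a - 4 from numerator and denominator to get the reduced form.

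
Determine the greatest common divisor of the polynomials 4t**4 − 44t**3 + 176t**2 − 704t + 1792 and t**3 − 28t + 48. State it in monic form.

Euclidean algorithm in ℚ[t]:
  4t**4 − 44t**3 + 176t**2 − 704t + 1792 = (4t − 44)(t**3 − 28t + 48) + (288t**2 − 2128t + 3904)
  t**3 − 28t + 48 = ((1/288)t + 133/5184)(288t**2 − 2128t + 3904) + ((4225/324)t − 4225/81)
  288t**2 − 2128t + 3904 = ((93312/4225)t − 316224/4225)((4225/324)t − 4225/81) + (0)
Last nonzero remainder: (4225/324)t − 4225/81. Dividing through by 4225/324 gives the monic gcd t − 4.

t − 4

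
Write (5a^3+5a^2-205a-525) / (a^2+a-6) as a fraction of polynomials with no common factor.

(5a^2-10a-175)/(a-2)

Euclidean algorithm in ℚ[a]:
  5a^3+5a^2-205a-525 = (5a)(a^2+a-6) + (-175a-525)
  a^2+a-6 = (-(1/175)a+2/175)(-175a-525) + (0)
Last nonzero remainder: -175a-525. Dividing through by -175 gives the monic gcd a+3.
Cancel a+3 from numerator and denominator to get the reduced form.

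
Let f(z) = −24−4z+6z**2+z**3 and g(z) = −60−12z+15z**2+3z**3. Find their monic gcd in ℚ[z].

−4+z**2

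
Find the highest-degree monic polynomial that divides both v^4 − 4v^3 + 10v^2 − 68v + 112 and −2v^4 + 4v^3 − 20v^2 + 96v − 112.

Apply the Euclidean algorithm:
  v^4 − 4v^3 + 10v^2 − 68v + 112 = (−1/2)(−2v^4 + 4v^3 − 20v^2 + 96v − 112) + (−2v^3 − 20v + 56)
  −2v^4 + 4v^3 − 20v^2 + 96v − 112 = (v − 2)(−2v^3 − 20v + 56) + (0)
Last nonzero remainder: −2v^3 − 20v + 56. Dividing through by −2 gives the monic gcd v^3 + 10v − 28.

v^3 + 10v − 28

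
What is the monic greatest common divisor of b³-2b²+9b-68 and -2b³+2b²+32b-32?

b-4

Apply the Euclidean algorithm:
  b³-2b²+9b-68 = (-1/2)(-2b³+2b²+32b-32) + (-b²+25b-84)
  -2b³+2b²+32b-32 = (2b+48)(-b²+25b-84) + (-1000b+4000)
  -b²+25b-84 = ((1/1000)b-21/1000)(-1000b+4000) + (0)
Last nonzero remainder: -1000b+4000. Dividing through by -1000 gives the monic gcd b-4.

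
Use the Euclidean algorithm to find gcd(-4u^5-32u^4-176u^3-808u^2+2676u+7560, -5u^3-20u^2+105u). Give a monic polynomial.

Repeated division with remainder:
  -4u^5-32u^4-176u^3-808u^2+2676u+7560 = ((4/5)u^2+(16/5)u+196/5)(-5u^3-20u^2+105u) + (-360u^2-1440u+7560)
  -5u^3-20u^2+105u = ((1/72)u)(-360u^2-1440u+7560) + (0)
Last nonzero remainder: -360u^2-1440u+7560. Dividing through by -360 gives the monic gcd u^2+4u-21.

u^2+4u-21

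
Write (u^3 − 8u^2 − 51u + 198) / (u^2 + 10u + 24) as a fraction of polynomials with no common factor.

By polynomial division,
  u^3 − 8u^2 − 51u + 198 = (u − 18)(u^2 + 10u + 24) + (105u + 630)
  u^2 + 10u + 24 = ((1/105)u + 4/105)(105u + 630) + (0)
Last nonzero remainder: 105u + 630. Dividing through by 105 gives the monic gcd u + 6.
Cancel u + 6 from numerator and denominator to get the reduced form.

(u^2 − 14u + 33)/(u + 4)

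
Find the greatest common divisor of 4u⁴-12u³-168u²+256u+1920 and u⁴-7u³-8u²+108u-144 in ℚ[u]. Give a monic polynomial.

Repeated division with remainder:
  4u⁴-12u³-168u²+256u+1920 = (4)(u⁴-7u³-8u²+108u-144) + (16u³-136u²-176u+2496)
  u⁴-7u³-8u²+108u-144 = ((1/16)u+3/32)(16u³-136u²-176u+2496) + ((63/4)u²-(63/2)u-378)
  16u³-136u²-176u+2496 = ((64/63)u-416/63)((63/4)u²-(63/2)u-378) + (0)
Last nonzero remainder: (63/4)u²-(63/2)u-378. Dividing through by 63/4 gives the monic gcd u²-2u-24.

u²-2u-24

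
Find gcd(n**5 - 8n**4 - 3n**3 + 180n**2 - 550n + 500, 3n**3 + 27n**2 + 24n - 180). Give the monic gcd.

Apply the Euclidean algorithm:
  n**5 - 8n**4 - 3n**3 + 180n**2 - 550n + 500 = ((1/3)n**2 - (17/3)n + 142/3)(3n**3 + 27n**2 + 24n - 180) + (-902n**2 - 2706n + 9020)
  3n**3 + 27n**2 + 24n - 180 = (-(3/902)n - 9/451)(-902n**2 - 2706n + 9020) + (0)
Last nonzero remainder: -902n**2 - 2706n + 9020. Dividing through by -902 gives the monic gcd n**2 + 3n - 10.

n**2 + 3n - 10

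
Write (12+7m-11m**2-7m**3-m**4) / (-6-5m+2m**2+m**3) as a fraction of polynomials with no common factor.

(4-3m-m**2)/(-2+m)

Euclidean algorithm in ℚ[m]:
  -m**4-7m**3-11m**2+7m+12 = (-m-5)(m**3+2m**2-5m-6) + (-6m**2-24m-18)
  m**3+2m**2-5m-6 = (-(1/6)m+1/3)(-6m**2-24m-18) + (0)
Last nonzero remainder: -6m**2-24m-18. Dividing through by -6 gives the monic gcd m**2+4m+3.
Cancel m**2+4m+3 from numerator and denominator to get the reduced form.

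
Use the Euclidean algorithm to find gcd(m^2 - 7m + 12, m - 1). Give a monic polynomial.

1

Euclidean algorithm in ℚ[m]:
  m^2 - 7m + 12 = (m - 6)(m - 1) + (6)
  m - 1 = ((1/6)m - 1/6)(6) + (0)
The last nonzero remainder is the constant 6, so the polynomials are coprime and gcd = 1.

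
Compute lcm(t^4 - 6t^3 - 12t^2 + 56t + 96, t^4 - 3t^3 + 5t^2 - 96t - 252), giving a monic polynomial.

t^6 - 5t^5 + 3t^4 - 82t^3 - 100t^2 + 1272t + 2016

Euclidean algorithm in ℚ[t]:
  t^4 - 6t^3 - 12t^2 + 56t + 96 = (t^4 - 3t^3 + 5t^2 - 96t - 252) + (-3t^3 - 17t^2 + 152t + 348)
  t^4 - 3t^3 + 5t^2 - 96t - 252 = (-(1/3)t + 26/9)(-3t^3 - 17t^2 + 152t + 348) + ((943/9)t^2 - (3772/9)t - 3772/3)
  -3t^3 - 17t^2 + 152t + 348 = (-(27/943)t - 261/943)((943/9)t^2 - (3772/9)t - 3772/3) + (0)
Last nonzero remainder: (943/9)t^2 - (3772/9)t - 3772/3. Dividing through by 943/9 gives the monic gcd t^2 - 4t - 12.
Then lcm(f, g) = f·g / gcd(f, g); expanding and making the result monic gives the answer.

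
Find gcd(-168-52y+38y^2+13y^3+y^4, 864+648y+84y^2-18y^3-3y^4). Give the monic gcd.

Euclidean algorithm in ℚ[y]:
  y^4+13y^3+38y^2-52y-168 = (-1/3)(-3y^4-18y^3+84y^2+648y+864) + (7y^3+66y^2+164y+120)
  -3y^4-18y^3+84y^2+648y+864 = (-(3/7)y+72/49)(7y^3+66y^2+164y+120) + ((2808/49)y^2+(22464/49)y+33696/49)
  7y^3+66y^2+164y+120 = ((343/2808)y+245/1404)((2808/49)y^2+(22464/49)y+33696/49) + (0)
Last nonzero remainder: (2808/49)y^2+(22464/49)y+33696/49. Dividing through by 2808/49 gives the monic gcd y^2+8y+12.

12+8y+y^2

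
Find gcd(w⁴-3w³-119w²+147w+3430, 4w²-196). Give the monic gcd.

w²-49

Apply the Euclidean algorithm:
  w⁴-3w³-119w²+147w+3430 = ((1/4)w²-(3/4)w-35/2)(4w²-196) + (0)
Last nonzero remainder: 4w²-196. Dividing through by 4 gives the monic gcd w²-49.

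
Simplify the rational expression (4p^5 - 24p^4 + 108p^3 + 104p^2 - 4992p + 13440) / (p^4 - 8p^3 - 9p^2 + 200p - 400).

(4p^2 - 12p + 168)/(p - 5)

Repeated division with remainder:
  4p^5 - 24p^4 + 108p^3 + 104p^2 - 4992p + 13440 = (4p + 8)(p^4 - 8p^3 - 9p^2 + 200p - 400) + (208p^3 - 624p^2 - 4992p + 16640)
  p^4 - 8p^3 - 9p^2 + 200p - 400 = ((1/208)p - 5/208)(208p^3 - 624p^2 - 4992p + 16640) + (0)
Last nonzero remainder: 208p^3 - 624p^2 - 4992p + 16640. Dividing through by 208 gives the monic gcd p^3 - 3p^2 - 24p + 80.
Cancel p^3 - 3p^2 - 24p + 80 from numerator and denominator to get the reduced form.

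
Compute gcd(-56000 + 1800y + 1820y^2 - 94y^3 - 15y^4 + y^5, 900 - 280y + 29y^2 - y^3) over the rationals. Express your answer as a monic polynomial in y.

Repeated division with remainder:
  y^5 - 15y^4 - 94y^3 + 1820y^2 + 1800y - 56000 = (-y^2 - 14y - 32)(-y^3 + 29y^2 - 280y + 900) + (-272y^2 + 5440y - 27200)
  -y^3 + 29y^2 - 280y + 900 = ((1/272)y - 9/272)(-272y^2 + 5440y - 27200) + (0)
Last nonzero remainder: -272y^2 + 5440y - 27200. Dividing through by -272 gives the monic gcd y^2 - 20y + 100.

100 - 20y + y^2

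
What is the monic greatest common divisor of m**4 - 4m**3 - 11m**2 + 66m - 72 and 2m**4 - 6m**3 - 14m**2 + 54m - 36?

Euclidean algorithm in ℚ[m]:
  m**4 - 4m**3 - 11m**2 + 66m - 72 = (1/2)(2m**4 - 6m**3 - 14m**2 + 54m - 36) + (-m**3 - 4m**2 + 39m - 54)
  2m**4 - 6m**3 - 14m**2 + 54m - 36 = (-2m + 14)(-m**3 - 4m**2 + 39m - 54) + (120m**2 - 600m + 720)
  -m**3 - 4m**2 + 39m - 54 = (-(1/120)m - 3/40)(120m**2 - 600m + 720) + (0)
Last nonzero remainder: 120m**2 - 600m + 720. Dividing through by 120 gives the monic gcd m**2 - 5m + 6.

m**2 - 5m + 6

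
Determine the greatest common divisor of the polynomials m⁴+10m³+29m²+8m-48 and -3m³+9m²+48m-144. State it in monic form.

By polynomial division,
  m⁴+10m³+29m²+8m-48 = (-(1/3)m-13/3)(-3m³+9m²+48m-144) + (84m²+168m-672)
  -3m³+9m²+48m-144 = (-(1/28)m+5/28)(84m²+168m-672) + (-6m-24)
  84m²+168m-672 = (-14m+28)(-6m-24) + (0)
Last nonzero remainder: -6m-24. Dividing through by -6 gives the monic gcd m+4.

m+4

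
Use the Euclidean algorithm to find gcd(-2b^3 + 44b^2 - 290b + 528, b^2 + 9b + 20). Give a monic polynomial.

1

Euclidean algorithm in ℚ[b]:
  -2b^3 + 44b^2 - 290b + 528 = (-2b + 62)(b^2 + 9b + 20) + (-808b - 712)
  b^2 + 9b + 20 = (-(1/808)b - 205/20402)(-808b - 712) + (131040/10201)
  -808b - 712 = (-(1030301/16380)b - 907889/16380)(131040/10201) + (0)
The last nonzero remainder is the constant 131040/10201, so the polynomials are coprime and gcd = 1.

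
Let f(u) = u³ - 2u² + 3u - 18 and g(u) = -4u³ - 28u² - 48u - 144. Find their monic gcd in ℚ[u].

u² + u + 6

Euclidean algorithm in ℚ[u]:
  u³ - 2u² + 3u - 18 = (-1/4)(-4u³ - 28u² - 48u - 144) + (-9u² - 9u - 54)
  -4u³ - 28u² - 48u - 144 = ((4/9)u + 8/3)(-9u² - 9u - 54) + (0)
Last nonzero remainder: -9u² - 9u - 54. Dividing through by -9 gives the monic gcd u² + u + 6.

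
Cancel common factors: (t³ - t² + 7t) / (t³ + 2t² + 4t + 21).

Repeated division with remainder:
  t³ - t² + 7t = (t³ + 2t² + 4t + 21) + (-3t² + 3t - 21)
  t³ + 2t² + 4t + 21 = (-(1/3)t - 1)(-3t² + 3t - 21) + (0)
Last nonzero remainder: -3t² + 3t - 21. Dividing through by -3 gives the monic gcd t² - t + 7.
Cancel t² - t + 7 from numerator and denominator to get the reduced form.

(t)/(t + 3)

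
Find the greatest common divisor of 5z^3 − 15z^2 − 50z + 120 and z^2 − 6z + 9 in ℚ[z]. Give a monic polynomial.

By polynomial division,
  5z^3 − 15z^2 − 50z + 120 = (5z + 15)(z^2 − 6z + 9) + (−5z − 15)
  z^2 − 6z + 9 = (−(1/5)z + 9/5)(−5z − 15) + (36)
  −5z − 15 = (−(5/36)z − 5/12)(36) + (0)
The last nonzero remainder is the constant 36, so the polynomials are coprime and gcd = 1.

1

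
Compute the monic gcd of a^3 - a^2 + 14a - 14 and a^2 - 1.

Apply the Euclidean algorithm:
  a^3 - a^2 + 14a - 14 = (a - 1)(a^2 - 1) + (15a - 15)
  a^2 - 1 = ((1/15)a + 1/15)(15a - 15) + (0)
Last nonzero remainder: 15a - 15. Dividing through by 15 gives the monic gcd a - 1.

a - 1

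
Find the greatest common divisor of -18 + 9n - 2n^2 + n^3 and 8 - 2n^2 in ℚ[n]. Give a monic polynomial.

-2 + n

Repeated division with remainder:
  n^3 - 2n^2 + 9n - 18 = (-(1/2)n + 1)(-2n^2 + 8) + (13n - 26)
  -2n^2 + 8 = (-(2/13)n - 4/13)(13n - 26) + (0)
Last nonzero remainder: 13n - 26. Dividing through by 13 gives the monic gcd n - 2.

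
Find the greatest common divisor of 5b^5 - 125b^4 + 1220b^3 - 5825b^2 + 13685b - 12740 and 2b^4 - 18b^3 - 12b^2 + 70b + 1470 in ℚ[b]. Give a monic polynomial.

Euclidean algorithm in ℚ[b]:
  5b^5 - 125b^4 + 1220b^3 - 5825b^2 + 13685b - 12740 = ((5/2)b - 40)(2b^4 - 18b^3 - 12b^2 + 70b + 1470) + (530b^3 - 6480b^2 + 12810b + 46060)
  2b^4 - 18b^3 - 12b^2 + 70b + 1470 = ((1/265)b + 171/14045)(530b^3 - 6480b^2 + 12810b + 46060) + ((52122/2809)b^2 - (729708/2809)b + 2553978/2809)
  530b^3 - 6480b^2 + 12810b + 46060 = ((744385/26061)b + 1320230/26061)((52122/2809)b^2 - (729708/2809)b + 2553978/2809) + (0)
Last nonzero remainder: (52122/2809)b^2 - (729708/2809)b + 2553978/2809. Dividing through by 52122/2809 gives the monic gcd b^2 - 14b + 49.

b^2 - 14b + 49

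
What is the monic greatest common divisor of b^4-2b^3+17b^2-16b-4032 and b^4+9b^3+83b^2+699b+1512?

Euclidean algorithm in ℚ[b]:
  b^4-2b^3+17b^2-16b-4032 = (b^4+9b^3+83b^2+699b+1512) + (-11b^3-66b^2-715b-5544)
  b^4+9b^3+83b^2+699b+1512 = (-(1/11)b-3/11)(-11b^3-66b^2-715b-5544) + (0)
Last nonzero remainder: -11b^3-66b^2-715b-5544. Dividing through by -11 gives the monic gcd b^3+6b^2+65b+504.

b^3+6b^2+65b+504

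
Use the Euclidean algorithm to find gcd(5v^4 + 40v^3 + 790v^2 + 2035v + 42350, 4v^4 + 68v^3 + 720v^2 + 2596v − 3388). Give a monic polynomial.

Apply the Euclidean algorithm:
  5v^4 + 40v^3 + 790v^2 + 2035v + 42350 = (5/4)(4v^4 + 68v^3 + 720v^2 + 2596v − 3388) + (−45v^3 − 110v^2 − 1210v + 46585)
  4v^4 + 68v^3 + 720v^2 + 2596v − 3388 = (−(4/45)v − 524/405)(−45v^3 − 110v^2 − 1210v + 46585) + ((38080/81)v^2 + (418880/81)v + 4607680/81)
  −45v^3 − 110v^2 − 1210v + 46585 = (−(729/7616)v + 891/1088)((38080/81)v^2 + (418880/81)v + 4607680/81) + (0)
Last nonzero remainder: (38080/81)v^2 + (418880/81)v + 4607680/81. Dividing through by 38080/81 gives the monic gcd v^2 + 11v + 121.

v^2 + 11v + 121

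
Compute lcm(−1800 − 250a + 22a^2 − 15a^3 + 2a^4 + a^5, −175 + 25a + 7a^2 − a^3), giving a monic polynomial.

12600 − 50a − 404a^2 + 127a^3 − 29a^4 − 5a^5 + a^6

By polynomial division,
  a^5 + 2a^4 − 15a^3 + 22a^2 − 250a − 1800 = (−a^2 − 9a − 73)(−a^3 + 7a^2 + 25a − 175) + (583a^2 − 14575)
  −a^3 + 7a^2 + 25a − 175 = (−(1/583)a + 7/583)(583a^2 − 14575) + (0)
Last nonzero remainder: 583a^2 − 14575. Dividing through by 583 gives the monic gcd a^2 − 25.
Then lcm(f, g) = f·g / gcd(f, g); expanding and making the result monic gives the answer.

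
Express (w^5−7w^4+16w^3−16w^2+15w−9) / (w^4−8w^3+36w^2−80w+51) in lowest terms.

By polynomial division,
  w^5−7w^4+16w^3−16w^2+15w−9 = (w+1)(w^4−8w^3+36w^2−80w+51) + (−12w^3+28w^2+44w−60)
  w^4−8w^3+36w^2−80w+51 = (−(1/12)w+17/36)(−12w^3+28w^2+44w−60) + ((238/9)w^2−(952/9)w+238/3)
  −12w^3+28w^2+44w−60 = (−(54/119)w−90/119)((238/9)w^2−(952/9)w+238/3) + (0)
Last nonzero remainder: (238/9)w^2−(952/9)w+238/3. Dividing through by 238/9 gives the monic gcd w^2−4w+3.
Cancel w^2−4w+3 from numerator and denominator to get the reduced form.

(w^3−3w^2+w−3)/(w^2−4w+17)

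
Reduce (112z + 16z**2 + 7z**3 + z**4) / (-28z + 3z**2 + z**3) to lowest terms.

(16 + z**2)/(-4 + z)

By polynomial division,
  z**4 + 7z**3 + 16z**2 + 112z = (z + 4)(z**3 + 3z**2 - 28z) + (32z**2 + 224z)
  z**3 + 3z**2 - 28z = ((1/32)z - 1/8)(32z**2 + 224z) + (0)
Last nonzero remainder: 32z**2 + 224z. Dividing through by 32 gives the monic gcd z**2 + 7z.
Cancel z**2 + 7z from numerator and denominator to get the reduced form.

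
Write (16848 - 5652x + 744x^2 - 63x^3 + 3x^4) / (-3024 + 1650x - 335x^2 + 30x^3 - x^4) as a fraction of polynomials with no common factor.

(-312 + 18x - 3x^2)/(56 - 15x + x^2)

Repeated division with remainder:
  3x^4 - 63x^3 + 744x^2 - 5652x + 16848 = (-3)(-x^4 + 30x^3 - 335x^2 + 1650x - 3024) + (27x^3 - 261x^2 - 702x + 7776)
  -x^4 + 30x^3 - 335x^2 + 1650x - 3024 = (-(1/27)x + 61/81)(27x^3 - 261x^2 - 702x + 7776) + (-(1480/9)x^2 + (7400/3)x - 8880)
  27x^3 - 261x^2 - 702x + 7776 = (-(243/1480)x - 162/185)(-(1480/9)x^2 + (7400/3)x - 8880) + (0)
Last nonzero remainder: -(1480/9)x^2 + (7400/3)x - 8880. Dividing through by -1480/9 gives the monic gcd x^2 - 15x + 54.
Cancel x^2 - 15x + 54 from numerator and denominator to get the reduced form.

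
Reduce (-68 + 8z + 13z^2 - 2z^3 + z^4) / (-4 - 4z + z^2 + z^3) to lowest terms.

Euclidean algorithm in ℚ[z]:
  z^4 - 2z^3 + 13z^2 + 8z - 68 = (z - 3)(z^3 + z^2 - 4z - 4) + (20z^2 - 80)
  z^3 + z^2 - 4z - 4 = ((1/20)z + 1/20)(20z^2 - 80) + (0)
Last nonzero remainder: 20z^2 - 80. Dividing through by 20 gives the monic gcd z^2 - 4.
Cancel z^2 - 4 from numerator and denominator to get the reduced form.

(17 - 2z + z^2)/(1 + z)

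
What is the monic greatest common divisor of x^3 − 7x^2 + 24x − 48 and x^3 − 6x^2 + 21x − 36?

x^2 − 3x + 12

Apply the Euclidean algorithm:
  x^3 − 7x^2 + 24x − 48 = (x^3 − 6x^2 + 21x − 36) + (−x^2 + 3x − 12)
  x^3 − 6x^2 + 21x − 36 = (−x + 3)(−x^2 + 3x − 12) + (0)
Last nonzero remainder: −x^2 + 3x − 12. Dividing through by −1 gives the monic gcd x^2 − 3x + 12.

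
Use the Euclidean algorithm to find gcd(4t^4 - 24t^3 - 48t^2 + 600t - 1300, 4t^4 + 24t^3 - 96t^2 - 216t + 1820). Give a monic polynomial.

t^3 - t^2 - 17t + 65

Apply the Euclidean algorithm:
  4t^4 - 24t^3 - 48t^2 + 600t - 1300 = (4t^4 + 24t^3 - 96t^2 - 216t + 1820) + (-48t^3 + 48t^2 + 816t - 3120)
  4t^4 + 24t^3 - 96t^2 - 216t + 1820 = (-(1/12)t - 7/12)(-48t^3 + 48t^2 + 816t - 3120) + (0)
Last nonzero remainder: -48t^3 + 48t^2 + 816t - 3120. Dividing through by -48 gives the monic gcd t^3 - t^2 - 17t + 65.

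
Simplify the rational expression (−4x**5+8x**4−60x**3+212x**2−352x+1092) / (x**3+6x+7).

(−4x**3+4x**2−28x+156)/(x+1)

Apply the Euclidean algorithm:
  −4x**5+8x**4−60x**3+212x**2−352x+1092 = (−4x**2+8x−36)(x**3+6x+7) + (192x**2−192x+1344)
  x**3+6x+7 = ((1/192)x+1/192)(192x**2−192x+1344) + (0)
Last nonzero remainder: 192x**2−192x+1344. Dividing through by 192 gives the monic gcd x**2−x+7.
Cancel x**2−x+7 from numerator and denominator to get the reduced form.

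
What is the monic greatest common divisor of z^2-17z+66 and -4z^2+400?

1

By polynomial division,
  z^2-17z+66 = (-1/4)(-4z^2+400) + (-17z+166)
  -4z^2+400 = ((4/17)z+664/289)(-17z+166) + (5376/289)
  -17z+166 = (-(4913/5376)z+23987/2688)(5376/289) + (0)
The last nonzero remainder is the constant 5376/289, so the polynomials are coprime and gcd = 1.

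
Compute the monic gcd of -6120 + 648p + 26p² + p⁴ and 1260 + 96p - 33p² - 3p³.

-60 + 4p + p²

Repeated division with remainder:
  p⁴ + 26p² + 648p - 6120 = (-(1/3)p + 11/3)(-3p³ - 33p² + 96p + 1260) + (179p² + 716p - 10740)
  -3p³ - 33p² + 96p + 1260 = (-(3/179)p - 21/179)(179p² + 716p - 10740) + (0)
Last nonzero remainder: 179p² + 716p - 10740. Dividing through by 179 gives the monic gcd p² + 4p - 60.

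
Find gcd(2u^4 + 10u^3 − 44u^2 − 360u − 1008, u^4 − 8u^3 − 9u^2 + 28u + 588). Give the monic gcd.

u^3 − u^2 − 16u − 84

Repeated division with remainder:
  2u^4 + 10u^3 − 44u^2 − 360u − 1008 = (2)(u^4 − 8u^3 − 9u^2 + 28u + 588) + (26u^3 − 26u^2 − 416u − 2184)
  u^4 − 8u^3 − 9u^2 + 28u + 588 = ((1/26)u − 7/26)(26u^3 − 26u^2 − 416u − 2184) + (0)
Last nonzero remainder: 26u^3 − 26u^2 − 416u − 2184. Dividing through by 26 gives the monic gcd u^3 − u^2 − 16u − 84.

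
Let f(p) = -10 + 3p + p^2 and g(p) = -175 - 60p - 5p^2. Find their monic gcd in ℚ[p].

Euclidean algorithm in ℚ[p]:
  p^2 + 3p - 10 = (-1/5)(-5p^2 - 60p - 175) + (-9p - 45)
  -5p^2 - 60p - 175 = ((5/9)p + 35/9)(-9p - 45) + (0)
Last nonzero remainder: -9p - 45. Dividing through by -9 gives the monic gcd p + 5.

5 + p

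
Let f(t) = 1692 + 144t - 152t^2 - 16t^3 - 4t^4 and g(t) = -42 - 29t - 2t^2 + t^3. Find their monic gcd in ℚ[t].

Euclidean algorithm in ℚ[t]:
  -4t^4 - 16t^3 - 152t^2 + 144t + 1692 = (-4t - 24)(t^3 - 2t^2 - 29t - 42) + (-316t^2 - 720t + 684)
  t^3 - 2t^2 - 29t - 42 = (-(1/316)t + 169/12482)(-316t^2 - 720t + 684) + (-(106640/6241)t - 319920/6241)
  -316t^2 - 720t + 684 = ((493039/26660)t - 355737/26660)(-(106640/6241)t - 319920/6241) + (0)
Last nonzero remainder: -(106640/6241)t - 319920/6241. Dividing through by -106640/6241 gives the monic gcd t + 3.

3 + t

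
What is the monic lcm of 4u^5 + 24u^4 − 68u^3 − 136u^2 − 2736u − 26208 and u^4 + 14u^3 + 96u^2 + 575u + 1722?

Euclidean algorithm in ℚ[u]:
  4u^5 + 24u^4 − 68u^3 − 136u^2 − 2736u − 26208 = (4u − 32)(u^4 + 14u^3 + 96u^2 + 575u + 1722) + (−4u^3 + 636u^2 + 8776u + 28896)
  u^4 + 14u^3 + 96u^2 + 575u + 1722 = (−(1/4)u − 173/4)(−4u^3 + 636u^2 + 8776u + 28896) + (29797u^2 + 387361u + 1251474)
  −4u^3 + 636u^2 + 8776u + 28896 = (−(4/29797)u + 688/29797)(29797u^2 + 387361u + 1251474) + (0)
Last nonzero remainder: 29797u^2 + 387361u + 1251474. Dividing through by 29797 gives the monic gcd u^2 + 13u + 42.
Then lcm(f, g) = f·g / gcd(f, g); expanding and making the result monic gives the answer.

u^7 + 7u^6 + 30u^5 + 195u^4 − 1415u^3 − 8630u^2 − 34596u − 268632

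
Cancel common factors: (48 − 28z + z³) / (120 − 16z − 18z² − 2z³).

Apply the Euclidean algorithm:
  z³ − 28z + 48 = (−1/2)(−2z³ − 18z² − 16z + 120) + (−9z² − 36z + 108)
  −2z³ − 18z² − 16z + 120 = ((2/9)z + 10/9)(−9z² − 36z + 108) + (0)
Last nonzero remainder: −9z² − 36z + 108. Dividing through by −9 gives the monic gcd z² + 4z − 12.
Cancel z² + 4z − 12 from numerator and denominator to get the reduced form.

(4 − z)/(10 + 2z)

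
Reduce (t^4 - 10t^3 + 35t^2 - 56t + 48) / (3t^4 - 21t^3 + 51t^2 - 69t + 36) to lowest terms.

(t - 4)/(3t - 3)

By polynomial division,
  t^4 - 10t^3 + 35t^2 - 56t + 48 = (1/3)(3t^4 - 21t^3 + 51t^2 - 69t + 36) + (-3t^3 + 18t^2 - 33t + 36)
  3t^4 - 21t^3 + 51t^2 - 69t + 36 = (-t + 1)(-3t^3 + 18t^2 - 33t + 36) + (0)
Last nonzero remainder: -3t^3 + 18t^2 - 33t + 36. Dividing through by -3 gives the monic gcd t^3 - 6t^2 + 11t - 12.
Cancel t^3 - 6t^2 + 11t - 12 from numerator and denominator to get the reduced form.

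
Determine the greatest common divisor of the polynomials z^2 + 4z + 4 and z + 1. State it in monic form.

1

By polynomial division,
  z^2 + 4z + 4 = (z + 3)(z + 1) + (1)
  z + 1 = (z + 1)(1) + (0)
The last nonzero remainder is the constant 1, so the polynomials are coprime and gcd = 1.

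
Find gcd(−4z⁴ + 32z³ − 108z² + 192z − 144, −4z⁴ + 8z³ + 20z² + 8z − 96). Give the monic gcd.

Apply the Euclidean algorithm:
  −4z⁴ + 32z³ − 108z² + 192z − 144 = (−4z⁴ + 8z³ + 20z² + 8z − 96) + (24z³ − 128z² + 184z − 48)
  −4z⁴ + 8z³ + 20z² + 8z − 96 = (−(1/6)z − 5/9)(24z³ − 128z² + 184z − 48) + (−(184/9)z² + (920/9)z − 368/3)
  24z³ − 128z² + 184z − 48 = (−(27/23)z + 9/23)(−(184/9)z² + (920/9)z − 368/3) + (0)
Last nonzero remainder: −(184/9)z² + (920/9)z − 368/3. Dividing through by −184/9 gives the monic gcd z² − 5z + 6.

z² − 5z + 6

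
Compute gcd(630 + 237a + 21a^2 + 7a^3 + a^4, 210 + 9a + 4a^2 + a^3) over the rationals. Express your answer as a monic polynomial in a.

210 + 9a + 4a^2 + a^3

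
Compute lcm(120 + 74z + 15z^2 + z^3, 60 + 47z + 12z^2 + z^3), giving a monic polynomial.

360 + 342z + 119z^2 + 18z^3 + z^4

By polynomial division,
  z^3 + 15z^2 + 74z + 120 = (z^3 + 12z^2 + 47z + 60) + (3z^2 + 27z + 60)
  z^3 + 12z^2 + 47z + 60 = ((1/3)z + 1)(3z^2 + 27z + 60) + (0)
Last nonzero remainder: 3z^2 + 27z + 60. Dividing through by 3 gives the monic gcd z^2 + 9z + 20.
Then lcm(f, g) = f·g / gcd(f, g); expanding and making the result monic gives the answer.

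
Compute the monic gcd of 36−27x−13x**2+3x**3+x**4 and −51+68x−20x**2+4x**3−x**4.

By polynomial division,
  x**4+3x**3−13x**2−27x+36 = (−1)(−x**4+4x**3−20x**2+68x−51) + (7x**3−33x**2+41x−15)
  −x**4+4x**3−20x**2+68x−51 = (−(1/7)x−5/49)(7x**3−33x**2+41x−15) + (−(858/49)x**2+(3432/49)x−2574/49)
  7x**3−33x**2+41x−15 = (−(343/858)x+245/858)(−(858/49)x**2+(3432/49)x−2574/49) + (0)
Last nonzero remainder: −(858/49)x**2+(3432/49)x−2574/49. Dividing through by −858/49 gives the monic gcd x**2−4x+3.

3−4x+x**2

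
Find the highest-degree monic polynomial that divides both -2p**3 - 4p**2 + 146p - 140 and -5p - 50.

p + 10

Apply the Euclidean algorithm:
  -2p**3 - 4p**2 + 146p - 140 = ((2/5)p**2 - (16/5)p + 14/5)(-5p - 50) + (0)
Last nonzero remainder: -5p - 50. Dividing through by -5 gives the monic gcd p + 10.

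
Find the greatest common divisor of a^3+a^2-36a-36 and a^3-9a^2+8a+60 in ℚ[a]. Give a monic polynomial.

Euclidean algorithm in ℚ[a]:
  a^3+a^2-36a-36 = (a^3-9a^2+8a+60) + (10a^2-44a-96)
  a^3-9a^2+8a+60 = ((1/10)a-23/50)(10a^2-44a-96) + (-(66/25)a+396/25)
  10a^2-44a-96 = (-(125/33)a-200/33)(-(66/25)a+396/25) + (0)
Last nonzero remainder: -(66/25)a+396/25. Dividing through by -66/25 gives the monic gcd a-6.

a-6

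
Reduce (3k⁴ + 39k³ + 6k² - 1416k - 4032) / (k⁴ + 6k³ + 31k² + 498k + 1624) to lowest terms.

By polynomial division,
  3k⁴ + 39k³ + 6k² - 1416k - 4032 = (3)(k⁴ + 6k³ + 31k² + 498k + 1624) + (21k³ - 87k² - 2910k - 8904)
  k⁴ + 6k³ + 31k² + 498k + 1624 = ((1/21)k + 71/147)(21k³ - 87k² - 2910k - 8904) + ((10368/49)k² + (114048/49)k + 41472/7)
  21k³ - 87k² - 2910k - 8904 = ((343/3456)k - 2597/1728)((10368/49)k² + (114048/49)k + 41472/7) + (0)
Last nonzero remainder: (10368/49)k² + (114048/49)k + 41472/7. Dividing through by 10368/49 gives the monic gcd k² + 11k + 28.
Cancel k² + 11k + 28 from numerator and denominator to get the reduced form.

(3k² + 6k - 144)/(k² - 5k + 58)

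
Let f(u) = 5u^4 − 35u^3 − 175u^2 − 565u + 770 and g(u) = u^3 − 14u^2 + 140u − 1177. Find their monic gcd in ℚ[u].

u − 11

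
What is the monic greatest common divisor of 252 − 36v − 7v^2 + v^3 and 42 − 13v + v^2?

42 − 13v + v^2

Apply the Euclidean algorithm:
  v^3 − 7v^2 − 36v + 252 = (v + 6)(v^2 − 13v + 42) + (0)
The last nonzero remainder v^2 − 13v + 42 is already monic.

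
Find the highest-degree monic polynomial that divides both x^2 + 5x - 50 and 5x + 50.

By polynomial division,
  x^2 + 5x - 50 = ((1/5)x - 1)(5x + 50) + (0)
Last nonzero remainder: 5x + 50. Dividing through by 5 gives the monic gcd x + 10.

x + 10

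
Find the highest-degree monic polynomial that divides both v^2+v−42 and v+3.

By polynomial division,
  v^2+v−42 = (v−2)(v+3) + (−36)
  v+3 = (−(1/36)v−1/12)(−36) + (0)
The last nonzero remainder is the constant −36, so the polynomials are coprime and gcd = 1.

1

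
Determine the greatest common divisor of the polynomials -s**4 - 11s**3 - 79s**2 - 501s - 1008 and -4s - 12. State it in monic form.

s + 3

Euclidean algorithm in ℚ[s]:
  -s**4 - 11s**3 - 79s**2 - 501s - 1008 = ((1/4)s**3 + 2s**2 + (55/4)s + 84)(-4s - 12) + (0)
Last nonzero remainder: -4s - 12. Dividing through by -4 gives the monic gcd s + 3.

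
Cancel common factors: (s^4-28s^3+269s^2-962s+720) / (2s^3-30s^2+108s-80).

(s^2-17s+72)/(2s-8)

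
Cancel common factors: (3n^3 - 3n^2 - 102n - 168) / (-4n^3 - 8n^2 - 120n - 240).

(-3n^2 + 9n + 84)/(4n^2 + 120)

By polynomial division,
  3n^3 - 3n^2 - 102n - 168 = (-3/4)(-4n^3 - 8n^2 - 120n - 240) + (-9n^2 - 192n - 348)
  -4n^3 - 8n^2 - 120n - 240 = ((4/9)n - 232/27)(-9n^2 - 192n - 348) + (-(14536/9)n - 29072/9)
  -9n^2 - 192n - 348 = ((81/14536)n + 783/7268)(-(14536/9)n - 29072/9) + (0)
Last nonzero remainder: -(14536/9)n - 29072/9. Dividing through by -14536/9 gives the monic gcd n + 2.
Cancel n + 2 from numerator and denominator to get the reduced form.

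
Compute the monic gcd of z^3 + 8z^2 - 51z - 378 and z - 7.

z - 7

Apply the Euclidean algorithm:
  z^3 + 8z^2 - 51z - 378 = (z^2 + 15z + 54)(z - 7) + (0)
The last nonzero remainder z - 7 is already monic.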